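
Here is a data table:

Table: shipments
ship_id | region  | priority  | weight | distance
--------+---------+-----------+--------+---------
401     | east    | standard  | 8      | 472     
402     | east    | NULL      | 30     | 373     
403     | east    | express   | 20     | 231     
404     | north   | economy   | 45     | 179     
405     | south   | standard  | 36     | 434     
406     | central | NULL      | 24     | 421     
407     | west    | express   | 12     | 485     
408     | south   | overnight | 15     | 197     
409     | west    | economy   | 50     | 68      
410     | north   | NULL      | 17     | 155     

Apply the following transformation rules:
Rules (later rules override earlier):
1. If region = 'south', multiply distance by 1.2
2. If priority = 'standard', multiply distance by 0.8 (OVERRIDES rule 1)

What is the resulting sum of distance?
2873.2

Step 1: Rule 2 takes priority for records with priority = 'standard'
  - 2 records: 906 × 0.8 = 724.8
Step 2: Rule 1 applies to remaining records with region = 'south'
  - 1 records: 197 × 1.2 = 236.4
Step 3: Other records unchanged: 1912
Step 4: Final sum = 724.8 + 236.4 + 1912 = 2873.2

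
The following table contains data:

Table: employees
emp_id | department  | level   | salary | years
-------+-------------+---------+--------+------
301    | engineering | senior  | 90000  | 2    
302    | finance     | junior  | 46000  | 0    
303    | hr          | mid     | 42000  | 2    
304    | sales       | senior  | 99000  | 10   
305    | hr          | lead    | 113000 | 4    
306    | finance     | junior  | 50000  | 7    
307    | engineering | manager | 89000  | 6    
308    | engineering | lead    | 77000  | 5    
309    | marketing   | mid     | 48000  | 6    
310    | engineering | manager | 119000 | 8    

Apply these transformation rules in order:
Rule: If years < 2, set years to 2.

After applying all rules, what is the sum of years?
52

Step 1: 1 records have years < 2
Step 2: These records originally summed to 0
Step 3: After setting to minimum: 1 × 2 = 2
Step 4: Unaffected records sum: 50
Step 5: Final sum = 2 + 50 = 52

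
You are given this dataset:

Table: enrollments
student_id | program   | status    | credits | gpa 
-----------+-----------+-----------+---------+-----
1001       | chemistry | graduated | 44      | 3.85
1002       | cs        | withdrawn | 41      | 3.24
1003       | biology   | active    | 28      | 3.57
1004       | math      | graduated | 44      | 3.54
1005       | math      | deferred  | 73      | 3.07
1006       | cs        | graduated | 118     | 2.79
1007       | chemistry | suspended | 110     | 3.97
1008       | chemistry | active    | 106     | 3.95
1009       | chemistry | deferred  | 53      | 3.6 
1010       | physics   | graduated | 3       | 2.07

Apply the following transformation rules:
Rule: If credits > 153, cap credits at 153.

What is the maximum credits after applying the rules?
118

Step 1: Original maximum credits = 118
Step 2: Check cap of 153 against maximum
Step 3: No records exceed the cap (max 118 <= cap 153), so no capping applies
Step 4: Maximum after transformation = 118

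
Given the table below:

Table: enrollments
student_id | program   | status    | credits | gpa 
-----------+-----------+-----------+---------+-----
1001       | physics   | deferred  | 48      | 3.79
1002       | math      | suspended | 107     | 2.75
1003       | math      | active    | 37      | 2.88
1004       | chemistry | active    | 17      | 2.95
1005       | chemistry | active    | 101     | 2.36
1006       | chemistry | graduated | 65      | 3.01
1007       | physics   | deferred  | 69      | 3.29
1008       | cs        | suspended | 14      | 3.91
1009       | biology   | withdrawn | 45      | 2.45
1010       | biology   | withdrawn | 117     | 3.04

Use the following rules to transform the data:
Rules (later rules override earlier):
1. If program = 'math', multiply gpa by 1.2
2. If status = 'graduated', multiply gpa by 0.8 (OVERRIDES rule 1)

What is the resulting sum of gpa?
30.95

Step 1: Rule 2 takes priority for records with status = 'graduated'
  - 1 records: 3.01 × 0.8 = 2.41
Step 2: Rule 1 applies to remaining records with program = 'math'
  - 2 records: 5.63 × 1.2 = 6.76
Step 3: Other records unchanged: 21.79
Step 4: Final sum = 2.41 + 6.76 + 21.79 = 30.95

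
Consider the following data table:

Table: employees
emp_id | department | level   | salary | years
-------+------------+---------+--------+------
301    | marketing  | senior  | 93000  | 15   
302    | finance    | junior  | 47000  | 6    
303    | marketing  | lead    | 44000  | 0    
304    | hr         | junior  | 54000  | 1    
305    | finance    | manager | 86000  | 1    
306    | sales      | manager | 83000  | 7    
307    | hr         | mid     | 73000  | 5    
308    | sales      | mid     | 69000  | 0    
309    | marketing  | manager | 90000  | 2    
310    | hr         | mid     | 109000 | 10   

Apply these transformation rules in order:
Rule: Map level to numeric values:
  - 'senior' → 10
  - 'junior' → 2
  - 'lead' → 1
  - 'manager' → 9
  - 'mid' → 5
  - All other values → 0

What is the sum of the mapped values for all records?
57

Step 1: Apply mapping to each record
Step 2: Count by status:
  'senior': 1 records × 10 = 10
  'junior': 2 records × 2 = 4
  'lead': 1 records × 1 = 1
  'manager': 3 records × 9 = 27
  'mid': 3 records × 5 = 15
Step 3: Sum all mapped values = 57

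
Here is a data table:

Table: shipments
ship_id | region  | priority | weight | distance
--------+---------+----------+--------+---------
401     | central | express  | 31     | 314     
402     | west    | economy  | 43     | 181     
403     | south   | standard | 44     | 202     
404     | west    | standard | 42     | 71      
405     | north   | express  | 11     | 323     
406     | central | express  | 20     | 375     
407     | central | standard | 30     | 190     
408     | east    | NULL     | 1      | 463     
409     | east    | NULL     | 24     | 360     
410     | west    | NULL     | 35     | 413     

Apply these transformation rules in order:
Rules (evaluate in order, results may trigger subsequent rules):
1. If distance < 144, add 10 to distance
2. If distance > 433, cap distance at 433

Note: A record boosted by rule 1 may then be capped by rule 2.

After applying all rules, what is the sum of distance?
2872

Step 1: Apply rule 1 to records with distance < 144
  - 1 records get bonus of 10
  - Of these, 0 records then exceed 433 and get capped
Step 2: Apply rule 2 to records with distance > 433
  - 1 records (original) are capped
Step 3: Calculate final sum = 2872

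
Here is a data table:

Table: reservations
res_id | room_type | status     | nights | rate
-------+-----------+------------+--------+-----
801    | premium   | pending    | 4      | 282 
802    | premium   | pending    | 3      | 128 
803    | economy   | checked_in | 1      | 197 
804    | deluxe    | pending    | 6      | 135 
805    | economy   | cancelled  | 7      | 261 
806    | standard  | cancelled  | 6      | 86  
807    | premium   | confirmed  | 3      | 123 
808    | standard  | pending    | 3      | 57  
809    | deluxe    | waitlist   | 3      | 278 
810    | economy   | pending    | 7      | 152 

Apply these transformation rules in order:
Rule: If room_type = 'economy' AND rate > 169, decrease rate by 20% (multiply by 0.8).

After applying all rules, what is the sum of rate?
1607.4

Step 1: Find records where room_type = 'economy' AND rate > 169
Step 2: 2 records match, summing to 458
Step 3: After multiplier: 458 × 0.8 = 366.4
Step 4: Unaffected records sum: 1241
Step 5: Final sum = 366.4 + 1241 = 1607.4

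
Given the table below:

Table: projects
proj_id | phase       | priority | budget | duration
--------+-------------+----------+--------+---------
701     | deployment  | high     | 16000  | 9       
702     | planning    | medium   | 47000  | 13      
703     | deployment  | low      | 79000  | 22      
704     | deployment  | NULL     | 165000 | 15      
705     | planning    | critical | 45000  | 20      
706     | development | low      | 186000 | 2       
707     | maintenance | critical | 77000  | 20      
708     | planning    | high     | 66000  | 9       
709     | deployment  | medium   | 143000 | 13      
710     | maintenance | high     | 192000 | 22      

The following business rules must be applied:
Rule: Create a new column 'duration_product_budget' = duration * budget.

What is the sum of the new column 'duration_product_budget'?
14457000

Step 1: For each record, compute duration * budget
Example calculations:
  9 * 16000 = 144000
  13 * 47000 = 611000
  22 * 79000 = 1738000
  ...
Step 2: Sum all derived values
Step 3: Total = 14457000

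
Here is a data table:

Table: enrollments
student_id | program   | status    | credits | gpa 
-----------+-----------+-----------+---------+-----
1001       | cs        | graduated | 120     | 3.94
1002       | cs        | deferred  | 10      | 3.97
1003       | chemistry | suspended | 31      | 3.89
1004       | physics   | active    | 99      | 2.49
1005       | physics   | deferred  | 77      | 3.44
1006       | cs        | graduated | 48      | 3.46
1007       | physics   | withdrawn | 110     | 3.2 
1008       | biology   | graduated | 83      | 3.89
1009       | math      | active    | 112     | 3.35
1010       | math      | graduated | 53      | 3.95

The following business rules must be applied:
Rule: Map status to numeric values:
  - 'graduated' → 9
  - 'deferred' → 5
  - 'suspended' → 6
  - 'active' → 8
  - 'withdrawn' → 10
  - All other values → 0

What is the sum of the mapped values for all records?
78

Step 1: Apply mapping to each record
Step 2: Count by status:
  'graduated': 4 records × 9 = 36
  'deferred': 2 records × 5 = 10
  'suspended': 1 records × 6 = 6
  'active': 2 records × 8 = 16
  'withdrawn': 1 records × 10 = 10
Step 3: Sum all mapped values = 78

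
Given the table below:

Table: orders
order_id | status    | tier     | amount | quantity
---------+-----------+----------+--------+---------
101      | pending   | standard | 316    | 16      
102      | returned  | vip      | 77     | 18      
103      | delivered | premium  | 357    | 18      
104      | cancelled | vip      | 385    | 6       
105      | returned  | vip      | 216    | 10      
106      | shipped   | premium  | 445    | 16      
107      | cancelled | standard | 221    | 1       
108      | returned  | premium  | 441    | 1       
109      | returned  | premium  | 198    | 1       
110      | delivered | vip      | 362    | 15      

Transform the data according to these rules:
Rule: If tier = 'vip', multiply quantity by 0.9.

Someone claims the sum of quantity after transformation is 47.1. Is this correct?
No, the correct result is 97.1.

Step 1: Calculate the correct sum after transformation
Step 2: Apply multiplier 0.9 to records where tier = 'vip'
Step 3: Correct result = 97.1
Step 4: Claimed result = 47.1
Step 5: 97.1 ≠ 47.1
Conclusion: The claimed result is incorrect. The correct answer is 97.1.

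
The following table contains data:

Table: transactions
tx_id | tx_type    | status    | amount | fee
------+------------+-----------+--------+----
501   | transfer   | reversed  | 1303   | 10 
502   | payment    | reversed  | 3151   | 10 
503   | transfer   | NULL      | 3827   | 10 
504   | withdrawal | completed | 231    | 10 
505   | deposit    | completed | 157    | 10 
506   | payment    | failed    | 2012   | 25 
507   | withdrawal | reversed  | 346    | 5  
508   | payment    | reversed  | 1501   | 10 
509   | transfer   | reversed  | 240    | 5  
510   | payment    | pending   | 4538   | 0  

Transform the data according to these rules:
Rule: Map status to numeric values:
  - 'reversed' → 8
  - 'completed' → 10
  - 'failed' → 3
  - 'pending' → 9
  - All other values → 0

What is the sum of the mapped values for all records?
72

Step 1: Apply mapping to each record
Step 2: Count by status:
  'reversed': 5 records × 8 = 40
  'completed': 2 records × 10 = 20
  'failed': 1 records × 3 = 3
  'pending': 1 records × 9 = 9
Step 3: Sum all mapped values = 72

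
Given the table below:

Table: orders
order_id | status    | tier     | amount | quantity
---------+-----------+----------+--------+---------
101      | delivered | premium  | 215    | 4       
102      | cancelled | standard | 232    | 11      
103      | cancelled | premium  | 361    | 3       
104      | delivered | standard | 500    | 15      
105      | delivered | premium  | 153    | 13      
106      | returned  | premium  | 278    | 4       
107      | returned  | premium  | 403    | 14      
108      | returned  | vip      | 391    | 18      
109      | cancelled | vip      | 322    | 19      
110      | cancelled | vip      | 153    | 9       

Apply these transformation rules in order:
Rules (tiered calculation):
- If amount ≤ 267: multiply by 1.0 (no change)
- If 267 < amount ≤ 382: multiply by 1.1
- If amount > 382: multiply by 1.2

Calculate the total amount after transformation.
3362.9

Step 1: Tier 1 (amount ≤ 267): 4 records, sum = 753 × 1.0 = 753.0
Step 2: Tier 2 (267 < amount ≤ 382): 3 records, sum = 961 × 1.1 = 1057.1
Step 3: Tier 3 (amount > 382): 3 records, sum = 1294 × 1.2 = 1552.8
Step 4: Final sum = 753.0 + 1057.1 + 1552.8 = 3362.9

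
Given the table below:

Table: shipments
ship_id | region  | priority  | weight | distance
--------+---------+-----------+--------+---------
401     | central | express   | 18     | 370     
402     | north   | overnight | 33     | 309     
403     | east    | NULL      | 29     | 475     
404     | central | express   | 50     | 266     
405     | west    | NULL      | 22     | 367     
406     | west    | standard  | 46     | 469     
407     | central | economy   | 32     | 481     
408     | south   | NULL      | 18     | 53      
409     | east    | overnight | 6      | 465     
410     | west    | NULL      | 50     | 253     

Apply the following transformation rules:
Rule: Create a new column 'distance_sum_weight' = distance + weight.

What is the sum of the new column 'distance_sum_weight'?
3812

Step 1: For each record, compute distance + weight
Example calculations:
  370 + 18 = 388
  309 + 33 = 342
  475 + 29 = 504
  ...
Step 2: Sum all derived values
Step 3: Total = 3812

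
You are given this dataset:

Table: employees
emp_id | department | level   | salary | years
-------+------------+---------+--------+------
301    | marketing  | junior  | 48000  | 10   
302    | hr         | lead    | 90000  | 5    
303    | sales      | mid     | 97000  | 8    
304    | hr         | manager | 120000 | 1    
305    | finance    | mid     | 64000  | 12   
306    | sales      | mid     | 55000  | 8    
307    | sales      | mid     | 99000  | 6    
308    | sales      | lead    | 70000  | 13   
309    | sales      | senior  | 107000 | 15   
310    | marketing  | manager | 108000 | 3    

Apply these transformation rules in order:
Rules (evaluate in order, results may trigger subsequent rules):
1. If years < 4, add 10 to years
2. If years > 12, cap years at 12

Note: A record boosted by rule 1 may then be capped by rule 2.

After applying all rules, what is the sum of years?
96

Step 1: Apply rule 1 to records with years < 4
  - 2 records get bonus of 10
  - Of these, 1 records then exceed 12 and get capped
Step 2: Apply rule 2 to records with years > 12
  - 2 records (original) are capped
Step 3: Calculate final sum = 96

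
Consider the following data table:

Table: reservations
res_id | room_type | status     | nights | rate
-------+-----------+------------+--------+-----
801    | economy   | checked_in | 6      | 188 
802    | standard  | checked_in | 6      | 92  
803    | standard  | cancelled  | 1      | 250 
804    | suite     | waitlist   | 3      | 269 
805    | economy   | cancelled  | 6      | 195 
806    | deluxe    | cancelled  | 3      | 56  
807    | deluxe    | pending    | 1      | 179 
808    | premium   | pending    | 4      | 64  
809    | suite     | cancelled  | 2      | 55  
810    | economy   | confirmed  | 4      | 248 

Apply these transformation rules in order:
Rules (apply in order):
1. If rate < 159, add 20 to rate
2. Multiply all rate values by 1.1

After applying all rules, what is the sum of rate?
1843.6

Step 1: Apply Rule 1 - Add 20 to records with rate < 159
  - 4 records affected: 267 + (4 × 20) = 347
  - Unaffected records: 1329
  - Sum after Rule 1: 1676
Step 2: Apply Rule 2 - Multiply all by 1.1
  - 1676 × 1.1 = 1843.6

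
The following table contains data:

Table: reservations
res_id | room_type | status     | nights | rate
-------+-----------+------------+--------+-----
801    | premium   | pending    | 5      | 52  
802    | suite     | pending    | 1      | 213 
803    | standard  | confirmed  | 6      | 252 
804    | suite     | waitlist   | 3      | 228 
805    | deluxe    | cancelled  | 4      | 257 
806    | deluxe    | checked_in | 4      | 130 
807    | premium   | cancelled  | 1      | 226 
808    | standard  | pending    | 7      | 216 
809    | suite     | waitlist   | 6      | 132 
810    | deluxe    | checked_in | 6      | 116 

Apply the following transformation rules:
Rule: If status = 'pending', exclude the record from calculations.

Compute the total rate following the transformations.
1341

Step 1: Identify records where status = 'pending'
Step 2: The excluded records sum to 481
Step 3: Original total rate = 1822
Step 4: Remaining total = 1822 - 481 = 1341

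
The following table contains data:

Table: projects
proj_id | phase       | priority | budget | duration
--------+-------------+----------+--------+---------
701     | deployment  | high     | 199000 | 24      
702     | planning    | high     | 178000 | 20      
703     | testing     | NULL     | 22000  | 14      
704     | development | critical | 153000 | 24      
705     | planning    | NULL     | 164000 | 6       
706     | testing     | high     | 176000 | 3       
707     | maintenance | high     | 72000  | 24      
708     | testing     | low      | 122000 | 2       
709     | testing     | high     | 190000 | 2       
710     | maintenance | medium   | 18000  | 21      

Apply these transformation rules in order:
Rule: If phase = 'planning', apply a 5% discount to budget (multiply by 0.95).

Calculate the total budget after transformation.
1276900.0

Step 1: Records with phase = 'planning' have total budget = 342000
Step 2: Apply multiplier: 342000 × 0.95 = 324900.0
Step 3: Other records total: 952000
Step 4: Final sum = 324900.0 + 952000 = 1276900.0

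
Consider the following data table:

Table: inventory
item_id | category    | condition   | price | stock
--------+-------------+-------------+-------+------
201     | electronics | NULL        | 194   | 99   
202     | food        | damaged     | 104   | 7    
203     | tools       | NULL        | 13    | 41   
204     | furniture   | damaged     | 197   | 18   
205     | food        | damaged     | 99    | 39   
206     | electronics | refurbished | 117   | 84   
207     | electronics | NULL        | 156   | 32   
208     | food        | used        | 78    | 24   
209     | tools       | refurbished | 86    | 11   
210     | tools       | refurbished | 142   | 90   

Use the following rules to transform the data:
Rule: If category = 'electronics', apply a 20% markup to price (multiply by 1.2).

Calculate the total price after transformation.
1279.4

Step 1: Records with category = 'electronics' have total price = 467
Step 2: Apply multiplier: 467 × 1.2 = 560.4
Step 3: Other records total: 719
Step 4: Final sum = 560.4 + 719 = 1279.4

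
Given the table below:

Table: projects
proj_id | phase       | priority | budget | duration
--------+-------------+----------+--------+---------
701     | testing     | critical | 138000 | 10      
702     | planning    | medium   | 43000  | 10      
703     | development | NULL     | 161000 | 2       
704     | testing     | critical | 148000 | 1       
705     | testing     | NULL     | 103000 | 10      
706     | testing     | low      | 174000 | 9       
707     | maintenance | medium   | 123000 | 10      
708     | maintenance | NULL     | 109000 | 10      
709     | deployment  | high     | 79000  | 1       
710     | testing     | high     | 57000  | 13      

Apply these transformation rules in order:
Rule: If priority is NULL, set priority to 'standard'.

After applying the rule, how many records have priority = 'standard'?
3

Step 1: Count records where priority IS NULL
Step 2: Found 3 records with NULL priority
Step 3: These records will have priority set to 'standard'
Step 4: Records already having priority = 'standard': 0
Step 5: Answer: 3 + 0 = 3 records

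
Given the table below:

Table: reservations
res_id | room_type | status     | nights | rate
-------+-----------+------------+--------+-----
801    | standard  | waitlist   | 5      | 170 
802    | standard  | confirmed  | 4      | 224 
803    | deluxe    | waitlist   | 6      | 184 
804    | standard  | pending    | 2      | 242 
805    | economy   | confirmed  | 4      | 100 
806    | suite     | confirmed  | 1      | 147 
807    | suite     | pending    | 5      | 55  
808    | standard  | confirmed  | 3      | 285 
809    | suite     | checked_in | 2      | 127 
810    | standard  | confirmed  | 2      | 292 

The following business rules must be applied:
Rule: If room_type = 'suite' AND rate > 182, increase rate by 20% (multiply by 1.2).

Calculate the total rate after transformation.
1826

Step 1: Find records where room_type = 'suite' AND rate > 182
Step 2: 0 records match, summing to 0
Step 3: After multiplier: 0 × 1.2 = 0.0
Step 4: Unaffected records sum: 1826
Step 5: Final sum = 0.0 + 1826 = 1826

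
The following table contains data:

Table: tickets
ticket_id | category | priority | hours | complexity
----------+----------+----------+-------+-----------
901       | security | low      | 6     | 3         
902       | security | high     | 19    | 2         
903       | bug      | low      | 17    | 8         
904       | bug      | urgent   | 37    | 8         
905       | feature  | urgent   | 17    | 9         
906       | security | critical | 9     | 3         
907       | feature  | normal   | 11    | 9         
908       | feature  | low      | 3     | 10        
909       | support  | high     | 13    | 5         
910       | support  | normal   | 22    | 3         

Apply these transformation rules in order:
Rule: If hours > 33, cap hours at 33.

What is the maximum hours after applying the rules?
33

Step 1: Original maximum hours = 37
Step 2: Apply cap at 33
Step 3: 1 records had hours > 33 and were capped
Step 4: Maximum after transformation = 33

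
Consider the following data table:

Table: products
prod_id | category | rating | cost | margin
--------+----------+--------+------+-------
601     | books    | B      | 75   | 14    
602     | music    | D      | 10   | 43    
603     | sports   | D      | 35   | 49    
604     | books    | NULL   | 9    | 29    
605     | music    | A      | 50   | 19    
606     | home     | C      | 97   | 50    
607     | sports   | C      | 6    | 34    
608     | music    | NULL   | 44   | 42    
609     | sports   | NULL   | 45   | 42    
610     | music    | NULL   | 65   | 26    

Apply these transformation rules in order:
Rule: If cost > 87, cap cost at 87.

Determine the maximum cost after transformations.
87

Step 1: Original maximum cost = 97
Step 2: Apply cap at 87
Step 3: 1 records had cost > 87 and were capped
Step 4: Maximum after transformation = 87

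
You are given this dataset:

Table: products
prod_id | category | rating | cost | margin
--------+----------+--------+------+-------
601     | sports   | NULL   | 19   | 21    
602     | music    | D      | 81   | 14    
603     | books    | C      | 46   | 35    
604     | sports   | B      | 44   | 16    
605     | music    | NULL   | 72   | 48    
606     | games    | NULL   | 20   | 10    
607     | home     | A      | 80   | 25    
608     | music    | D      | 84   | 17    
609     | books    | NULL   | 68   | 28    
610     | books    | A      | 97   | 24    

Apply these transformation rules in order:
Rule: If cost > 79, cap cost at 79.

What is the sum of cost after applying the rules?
585

Step 1: 4 records have cost > 79
Step 2: These records originally summed to 342
Step 3: After capping: 4 × 79 = 316
Step 4: Unaffected records sum: 269
Step 5: Final sum = 316 + 269 = 585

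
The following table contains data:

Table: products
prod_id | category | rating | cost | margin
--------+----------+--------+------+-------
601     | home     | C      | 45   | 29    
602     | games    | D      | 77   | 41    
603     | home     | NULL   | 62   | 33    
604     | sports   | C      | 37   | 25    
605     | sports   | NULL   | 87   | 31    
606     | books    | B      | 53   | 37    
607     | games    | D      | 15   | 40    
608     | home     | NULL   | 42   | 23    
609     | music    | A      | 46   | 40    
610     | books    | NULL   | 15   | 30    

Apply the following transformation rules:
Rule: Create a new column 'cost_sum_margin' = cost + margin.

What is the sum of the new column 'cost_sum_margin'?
808

Step 1: For each record, compute cost + margin
Example calculations:
  45 + 29 = 74
  77 + 41 = 118
  62 + 33 = 95
  ...
Step 2: Sum all derived values
Step 3: Total = 808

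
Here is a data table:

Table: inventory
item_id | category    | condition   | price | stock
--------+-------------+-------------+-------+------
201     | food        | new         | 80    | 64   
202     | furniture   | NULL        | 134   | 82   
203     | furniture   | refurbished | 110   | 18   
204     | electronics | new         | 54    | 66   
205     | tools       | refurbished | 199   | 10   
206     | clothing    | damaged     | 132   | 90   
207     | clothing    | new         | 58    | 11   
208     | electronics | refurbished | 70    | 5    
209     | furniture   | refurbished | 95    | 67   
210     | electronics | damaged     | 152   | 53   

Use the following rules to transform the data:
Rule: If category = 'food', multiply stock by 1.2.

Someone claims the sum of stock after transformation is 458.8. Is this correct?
No, the correct result is 478.8.

Step 1: Calculate the correct sum after transformation
Step 2: Apply multiplier 1.2 to records where category = 'food'
Step 3: Correct result = 478.8
Step 4: Claimed result = 458.8
Step 5: 478.8 ≠ 458.8
Conclusion: The claimed result is incorrect. The correct answer is 478.8.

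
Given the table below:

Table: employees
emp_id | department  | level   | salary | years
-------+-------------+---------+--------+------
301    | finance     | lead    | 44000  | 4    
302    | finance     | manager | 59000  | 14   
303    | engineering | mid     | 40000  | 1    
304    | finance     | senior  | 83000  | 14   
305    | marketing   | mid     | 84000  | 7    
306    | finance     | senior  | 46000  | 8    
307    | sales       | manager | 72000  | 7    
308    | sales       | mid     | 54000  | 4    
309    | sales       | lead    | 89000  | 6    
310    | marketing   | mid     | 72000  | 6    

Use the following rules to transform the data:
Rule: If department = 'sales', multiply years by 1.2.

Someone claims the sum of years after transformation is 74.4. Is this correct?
Yes, the result is correct.

Step 1: Calculate the correct sum after transformation
Step 2: Apply multiplier 1.2 to records where department = 'sales'
Step 3: Correct result = 74.4
Step 4: Claimed result = 74.4
Step 5: 74.4 = 74.4 ✓
Conclusion: The claimed result is correct.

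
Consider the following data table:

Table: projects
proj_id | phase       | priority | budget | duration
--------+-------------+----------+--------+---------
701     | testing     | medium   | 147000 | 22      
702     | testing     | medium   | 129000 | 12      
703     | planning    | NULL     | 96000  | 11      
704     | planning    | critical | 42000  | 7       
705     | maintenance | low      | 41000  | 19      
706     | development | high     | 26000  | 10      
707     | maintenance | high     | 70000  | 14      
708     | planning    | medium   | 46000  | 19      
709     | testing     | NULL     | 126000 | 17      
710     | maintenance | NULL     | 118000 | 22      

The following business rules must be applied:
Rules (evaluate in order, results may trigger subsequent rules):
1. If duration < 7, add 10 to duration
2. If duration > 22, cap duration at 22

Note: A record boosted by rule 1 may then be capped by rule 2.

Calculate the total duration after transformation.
153

Step 1: Apply rule 1 to records with duration < 7
  - 0 records get bonus of 10
  - Of these, 0 records then exceed 22 and get capped
Step 2: Apply rule 2 to records with duration > 22
  - 0 records (original) are capped
Step 3: Calculate final sum = 153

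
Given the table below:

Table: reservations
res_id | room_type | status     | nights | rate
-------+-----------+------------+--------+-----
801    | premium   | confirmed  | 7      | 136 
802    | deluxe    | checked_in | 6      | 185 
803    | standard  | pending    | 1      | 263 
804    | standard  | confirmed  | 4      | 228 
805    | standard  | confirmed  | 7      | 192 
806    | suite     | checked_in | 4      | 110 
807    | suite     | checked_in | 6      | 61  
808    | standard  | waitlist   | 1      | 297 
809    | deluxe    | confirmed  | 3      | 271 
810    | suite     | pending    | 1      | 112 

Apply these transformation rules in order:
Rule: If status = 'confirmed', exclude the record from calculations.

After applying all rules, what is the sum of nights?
19

Step 1: Identify records where status = 'confirmed'
Step 2: The excluded records sum to 21
Step 3: Original total nights = 40
Step 4: Remaining total = 40 - 21 = 19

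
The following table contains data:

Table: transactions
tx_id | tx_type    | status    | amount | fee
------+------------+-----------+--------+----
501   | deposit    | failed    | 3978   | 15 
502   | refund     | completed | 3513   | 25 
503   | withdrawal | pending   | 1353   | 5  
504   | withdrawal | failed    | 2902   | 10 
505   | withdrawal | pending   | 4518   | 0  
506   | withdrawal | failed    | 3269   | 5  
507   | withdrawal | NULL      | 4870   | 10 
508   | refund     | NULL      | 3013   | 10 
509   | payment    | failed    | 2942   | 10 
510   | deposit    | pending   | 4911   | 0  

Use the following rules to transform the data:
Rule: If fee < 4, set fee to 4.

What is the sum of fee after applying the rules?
98

Step 1: 2 records have fee < 4
Step 2: These records originally summed to 0
Step 3: After setting to minimum: 2 × 4 = 8
Step 4: Unaffected records sum: 90
Step 5: Final sum = 8 + 90 = 98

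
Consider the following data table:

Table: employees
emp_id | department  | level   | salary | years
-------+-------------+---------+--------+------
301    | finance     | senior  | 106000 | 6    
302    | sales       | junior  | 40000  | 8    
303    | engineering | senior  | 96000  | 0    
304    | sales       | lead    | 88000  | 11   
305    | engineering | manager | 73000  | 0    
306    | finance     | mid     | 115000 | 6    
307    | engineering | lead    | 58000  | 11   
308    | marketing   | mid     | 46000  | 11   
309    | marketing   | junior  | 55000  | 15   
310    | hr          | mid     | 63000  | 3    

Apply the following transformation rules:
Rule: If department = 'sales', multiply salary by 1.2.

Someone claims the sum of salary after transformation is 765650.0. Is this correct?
No, the correct result is 765600.0.

Step 1: Calculate the correct sum after transformation
Step 2: Apply multiplier 1.2 to records where department = 'sales'
Step 3: Correct result = 765600.0
Step 4: Claimed result = 765650.0
Step 5: 765600.0 ≠ 765650.0
Conclusion: The claimed result is incorrect. The correct answer is 765600.0.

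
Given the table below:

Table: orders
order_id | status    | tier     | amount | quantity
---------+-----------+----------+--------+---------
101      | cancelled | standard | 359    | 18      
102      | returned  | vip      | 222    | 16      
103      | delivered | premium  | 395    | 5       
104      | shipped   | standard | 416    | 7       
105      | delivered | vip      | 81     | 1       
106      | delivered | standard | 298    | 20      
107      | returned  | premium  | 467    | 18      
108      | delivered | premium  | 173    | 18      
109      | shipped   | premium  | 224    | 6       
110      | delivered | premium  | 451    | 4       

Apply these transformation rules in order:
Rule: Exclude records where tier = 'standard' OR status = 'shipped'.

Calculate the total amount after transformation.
1789

Step 1: Find records where tier = 'standard' OR status = 'shipped'
Step 2: 4 records match, summing to 1297
Step 3: Original sum: 3086
Step 4: Remaining sum = 3086 - 1297 = 1789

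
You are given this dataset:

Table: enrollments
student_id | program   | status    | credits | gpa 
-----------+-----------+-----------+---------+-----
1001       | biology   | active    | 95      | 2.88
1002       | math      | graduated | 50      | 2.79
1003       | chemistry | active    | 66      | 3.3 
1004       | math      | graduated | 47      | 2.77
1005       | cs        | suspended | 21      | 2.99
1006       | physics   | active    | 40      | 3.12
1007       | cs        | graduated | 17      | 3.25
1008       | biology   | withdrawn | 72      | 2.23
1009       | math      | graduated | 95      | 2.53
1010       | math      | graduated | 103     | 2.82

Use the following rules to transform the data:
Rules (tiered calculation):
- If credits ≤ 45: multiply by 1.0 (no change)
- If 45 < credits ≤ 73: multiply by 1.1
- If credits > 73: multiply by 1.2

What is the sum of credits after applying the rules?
688.1

Step 1: Tier 1 (credits ≤ 45): 3 records, sum = 78 × 1.0 = 78.0
Step 2: Tier 2 (45 < credits ≤ 73): 4 records, sum = 235 × 1.1 = 258.5
Step 3: Tier 3 (credits > 73): 3 records, sum = 293 × 1.2 = 351.6
Step 4: Final sum = 78.0 + 258.5 + 351.6 = 688.1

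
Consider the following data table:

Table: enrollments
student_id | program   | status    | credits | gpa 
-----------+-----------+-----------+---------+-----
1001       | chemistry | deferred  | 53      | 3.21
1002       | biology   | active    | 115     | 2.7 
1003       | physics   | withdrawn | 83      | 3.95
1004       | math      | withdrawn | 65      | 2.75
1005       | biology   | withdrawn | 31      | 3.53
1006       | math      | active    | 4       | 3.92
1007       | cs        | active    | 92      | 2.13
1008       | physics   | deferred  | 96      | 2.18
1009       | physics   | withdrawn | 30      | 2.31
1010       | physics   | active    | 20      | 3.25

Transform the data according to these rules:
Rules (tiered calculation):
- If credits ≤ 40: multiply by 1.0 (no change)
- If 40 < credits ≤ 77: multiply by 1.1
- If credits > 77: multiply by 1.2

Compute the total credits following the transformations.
678.0

Step 1: Tier 1 (credits ≤ 40): 4 records, sum = 85 × 1.0 = 85.0
Step 2: Tier 2 (40 < credits ≤ 77): 2 records, sum = 118 × 1.1 = 129.8
Step 3: Tier 3 (credits > 77): 4 records, sum = 386 × 1.2 = 463.2
Step 4: Final sum = 85.0 + 129.8 + 463.2 = 678.0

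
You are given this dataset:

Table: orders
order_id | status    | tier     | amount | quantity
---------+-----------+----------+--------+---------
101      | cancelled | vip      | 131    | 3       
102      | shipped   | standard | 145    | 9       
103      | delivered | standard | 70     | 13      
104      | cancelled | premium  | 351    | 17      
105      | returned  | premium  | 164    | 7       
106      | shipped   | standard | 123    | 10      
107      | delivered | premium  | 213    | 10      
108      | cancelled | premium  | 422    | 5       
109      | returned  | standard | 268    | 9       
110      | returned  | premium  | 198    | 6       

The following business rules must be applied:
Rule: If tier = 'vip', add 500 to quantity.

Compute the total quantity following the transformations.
589

Step 1: Count records where tier = 'vip': 1
Step 2: Total bonus added: 1 × 500 = 500
Step 3: Original sum of quantity: 89
Step 4: Final sum = 89 + 500 = 589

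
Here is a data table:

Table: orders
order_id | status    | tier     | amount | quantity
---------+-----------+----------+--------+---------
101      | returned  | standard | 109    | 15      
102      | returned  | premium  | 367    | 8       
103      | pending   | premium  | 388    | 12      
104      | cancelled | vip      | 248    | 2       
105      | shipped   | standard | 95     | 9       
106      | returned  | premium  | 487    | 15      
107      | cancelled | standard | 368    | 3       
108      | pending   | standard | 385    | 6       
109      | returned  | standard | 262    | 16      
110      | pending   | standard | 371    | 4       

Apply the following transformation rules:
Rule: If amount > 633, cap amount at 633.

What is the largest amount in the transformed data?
487

Step 1: Original maximum amount = 487
Step 2: Check cap of 633 against maximum
Step 3: No records exceed the cap (max 487 <= cap 633), so no capping applies
Step 4: Maximum after transformation = 487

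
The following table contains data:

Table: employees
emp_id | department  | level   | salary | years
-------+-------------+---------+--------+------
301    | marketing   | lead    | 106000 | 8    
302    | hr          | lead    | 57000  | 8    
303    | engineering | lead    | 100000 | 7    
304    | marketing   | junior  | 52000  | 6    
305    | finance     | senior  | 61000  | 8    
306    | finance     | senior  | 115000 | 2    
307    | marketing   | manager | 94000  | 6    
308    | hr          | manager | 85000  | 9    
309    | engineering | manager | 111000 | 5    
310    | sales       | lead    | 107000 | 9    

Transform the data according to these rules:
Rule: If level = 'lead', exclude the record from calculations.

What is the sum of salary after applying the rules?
518000

Step 1: Identify records where level = 'lead'
Step 2: The excluded records sum to 370000
Step 3: Original total salary = 888000
Step 4: Remaining total = 888000 - 370000 = 518000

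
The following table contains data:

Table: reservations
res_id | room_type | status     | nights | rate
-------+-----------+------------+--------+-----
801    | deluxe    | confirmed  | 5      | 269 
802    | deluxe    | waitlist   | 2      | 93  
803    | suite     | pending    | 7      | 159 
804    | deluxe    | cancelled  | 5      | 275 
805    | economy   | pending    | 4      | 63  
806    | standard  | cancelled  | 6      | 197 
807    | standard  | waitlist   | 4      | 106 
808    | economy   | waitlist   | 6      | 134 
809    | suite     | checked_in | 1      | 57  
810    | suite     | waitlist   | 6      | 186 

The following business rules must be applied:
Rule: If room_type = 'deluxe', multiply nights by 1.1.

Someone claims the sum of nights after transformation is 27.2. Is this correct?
No, the correct result is 47.2.

Step 1: Calculate the correct sum after transformation
Step 2: Apply multiplier 1.1 to records where room_type = 'deluxe'
Step 3: Correct result = 47.2
Step 4: Claimed result = 27.2
Step 5: 47.2 ≠ 27.2
Conclusion: The claimed result is incorrect. The correct answer is 47.2.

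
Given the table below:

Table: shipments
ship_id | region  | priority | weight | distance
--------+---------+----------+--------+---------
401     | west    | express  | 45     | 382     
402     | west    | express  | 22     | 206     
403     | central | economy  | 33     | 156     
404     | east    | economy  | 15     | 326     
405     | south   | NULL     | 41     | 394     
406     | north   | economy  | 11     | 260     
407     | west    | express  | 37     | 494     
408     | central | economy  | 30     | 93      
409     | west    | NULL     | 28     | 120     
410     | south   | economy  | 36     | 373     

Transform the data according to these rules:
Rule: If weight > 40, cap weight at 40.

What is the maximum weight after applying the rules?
40

Step 1: Original maximum weight = 45
Step 2: Apply cap at 40
Step 3: 2 records had weight > 40 and were capped
Step 4: Maximum after transformation = 40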